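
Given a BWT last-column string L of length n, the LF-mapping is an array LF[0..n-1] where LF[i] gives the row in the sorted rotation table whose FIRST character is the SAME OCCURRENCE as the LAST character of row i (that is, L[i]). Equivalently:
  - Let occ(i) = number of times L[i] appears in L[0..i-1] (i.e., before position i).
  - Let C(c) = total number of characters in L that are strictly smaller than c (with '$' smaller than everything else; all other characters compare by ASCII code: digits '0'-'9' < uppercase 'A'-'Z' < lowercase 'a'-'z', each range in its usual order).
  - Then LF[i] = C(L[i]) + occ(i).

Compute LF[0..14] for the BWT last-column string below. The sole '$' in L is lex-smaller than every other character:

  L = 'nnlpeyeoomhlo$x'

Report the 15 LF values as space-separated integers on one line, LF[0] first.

Answer: 7 8 4 12 1 14 2 9 10 6 3 5 11 0 13

Derivation:
Char counts: '$':1, 'e':2, 'h':1, 'l':2, 'm':1, 'n':2, 'o':3, 'p':1, 'x':1, 'y':1
C (first-col start): C('$')=0, C('e')=1, C('h')=3, C('l')=4, C('m')=6, C('n')=7, C('o')=9, C('p')=12, C('x')=13, C('y')=14
L[0]='n': occ=0, LF[0]=C('n')+0=7+0=7
L[1]='n': occ=1, LF[1]=C('n')+1=7+1=8
L[2]='l': occ=0, LF[2]=C('l')+0=4+0=4
L[3]='p': occ=0, LF[3]=C('p')+0=12+0=12
L[4]='e': occ=0, LF[4]=C('e')+0=1+0=1
L[5]='y': occ=0, LF[5]=C('y')+0=14+0=14
L[6]='e': occ=1, LF[6]=C('e')+1=1+1=2
L[7]='o': occ=0, LF[7]=C('o')+0=9+0=9
L[8]='o': occ=1, LF[8]=C('o')+1=9+1=10
L[9]='m': occ=0, LF[9]=C('m')+0=6+0=6
L[10]='h': occ=0, LF[10]=C('h')+0=3+0=3
L[11]='l': occ=1, LF[11]=C('l')+1=4+1=5
L[12]='o': occ=2, LF[12]=C('o')+2=9+2=11
L[13]='$': occ=0, LF[13]=C('$')+0=0+0=0
L[14]='x': occ=0, LF[14]=C('x')+0=13+0=13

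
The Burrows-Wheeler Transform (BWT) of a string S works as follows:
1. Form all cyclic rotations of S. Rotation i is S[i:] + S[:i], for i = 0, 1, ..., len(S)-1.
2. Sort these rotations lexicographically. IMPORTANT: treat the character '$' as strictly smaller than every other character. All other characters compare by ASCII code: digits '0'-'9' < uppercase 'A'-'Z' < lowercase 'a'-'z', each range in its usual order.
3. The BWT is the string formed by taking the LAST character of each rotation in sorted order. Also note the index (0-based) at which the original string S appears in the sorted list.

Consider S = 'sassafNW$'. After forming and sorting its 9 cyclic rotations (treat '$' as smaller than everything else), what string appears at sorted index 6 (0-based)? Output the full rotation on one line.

All 9 rotations (rotation i = S[i:]+S[:i]):
  rot[0] = sassafNW$
  rot[1] = assafNW$s
  rot[2] = ssafNW$sa
  rot[3] = safNW$sas
  rot[4] = afNW$sass
  rot[5] = fNW$sassa
  rot[6] = NW$sassaf
  rot[7] = W$sassafN
  rot[8] = $sassafNW
Sorted (with $ < everything):
  sorted[0] = $sassafNW
  sorted[1] = NW$sassaf
  sorted[2] = W$sassafN
  sorted[3] = afNW$sass
  sorted[4] = assafNW$s
  sorted[5] = fNW$sassa
  sorted[6] = safNW$sas
  sorted[7] = sassafNW$
  sorted[8] = ssafNW$sa
sorted[6] = safNW$sas

Answer: safNW$sas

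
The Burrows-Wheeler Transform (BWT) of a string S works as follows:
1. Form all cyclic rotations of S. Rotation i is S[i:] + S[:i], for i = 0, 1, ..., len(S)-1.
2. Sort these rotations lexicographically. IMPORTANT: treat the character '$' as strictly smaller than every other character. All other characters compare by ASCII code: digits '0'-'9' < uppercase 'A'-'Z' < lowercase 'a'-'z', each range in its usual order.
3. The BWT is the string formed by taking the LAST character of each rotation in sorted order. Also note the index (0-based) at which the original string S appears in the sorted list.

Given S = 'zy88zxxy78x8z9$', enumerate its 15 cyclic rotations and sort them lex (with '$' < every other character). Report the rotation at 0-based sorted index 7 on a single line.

All 15 rotations (rotation i = S[i:]+S[:i]):
  rot[0] = zy88zxxy78x8z9$
  rot[1] = y88zxxy78x8z9$z
  rot[2] = 88zxxy78x8z9$zy
  rot[3] = 8zxxy78x8z9$zy8
  rot[4] = zxxy78x8z9$zy88
  rot[5] = xxy78x8z9$zy88z
  rot[6] = xy78x8z9$zy88zx
  rot[7] = y78x8z9$zy88zxx
  rot[8] = 78x8z9$zy88zxxy
  rot[9] = 8x8z9$zy88zxxy7
  rot[10] = x8z9$zy88zxxy78
  rot[11] = 8z9$zy88zxxy78x
  rot[12] = z9$zy88zxxy78x8
  rot[13] = 9$zy88zxxy78x8z
  rot[14] = $zy88zxxy78x8z9
Sorted (with $ < everything):
  sorted[0] = $zy88zxxy78x8z9
  sorted[1] = 78x8z9$zy88zxxy
  sorted[2] = 88zxxy78x8z9$zy
  sorted[3] = 8x8z9$zy88zxxy7
  sorted[4] = 8z9$zy88zxxy78x
  sorted[5] = 8zxxy78x8z9$zy8
  sorted[6] = 9$zy88zxxy78x8z
  sorted[7] = x8z9$zy88zxxy78
  sorted[8] = xxy78x8z9$zy88z
  sorted[9] = xy78x8z9$zy88zx
  sorted[10] = y78x8z9$zy88zxx
  sorted[11] = y88zxxy78x8z9$z
  sorted[12] = z9$zy88zxxy78x8
  sorted[13] = zxxy78x8z9$zy88
  sorted[14] = zy88zxxy78x8z9$
sorted[7] = x8z9$zy88zxxy78

Answer: x8z9$zy88zxxy78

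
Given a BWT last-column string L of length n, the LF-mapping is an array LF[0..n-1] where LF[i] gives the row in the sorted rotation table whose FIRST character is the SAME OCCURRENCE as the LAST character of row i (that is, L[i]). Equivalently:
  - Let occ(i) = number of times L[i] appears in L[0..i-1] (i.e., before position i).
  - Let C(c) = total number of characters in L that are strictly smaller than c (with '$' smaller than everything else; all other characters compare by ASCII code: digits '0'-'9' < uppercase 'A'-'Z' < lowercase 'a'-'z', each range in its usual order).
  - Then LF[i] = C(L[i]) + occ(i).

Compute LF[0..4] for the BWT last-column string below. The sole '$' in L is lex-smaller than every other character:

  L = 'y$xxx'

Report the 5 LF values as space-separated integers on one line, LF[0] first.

Answer: 4 0 1 2 3

Derivation:
Char counts: '$':1, 'x':3, 'y':1
C (first-col start): C('$')=0, C('x')=1, C('y')=4
L[0]='y': occ=0, LF[0]=C('y')+0=4+0=4
L[1]='$': occ=0, LF[1]=C('$')+0=0+0=0
L[2]='x': occ=0, LF[2]=C('x')+0=1+0=1
L[3]='x': occ=1, LF[3]=C('x')+1=1+1=2
L[4]='x': occ=2, LF[4]=C('x')+2=1+2=3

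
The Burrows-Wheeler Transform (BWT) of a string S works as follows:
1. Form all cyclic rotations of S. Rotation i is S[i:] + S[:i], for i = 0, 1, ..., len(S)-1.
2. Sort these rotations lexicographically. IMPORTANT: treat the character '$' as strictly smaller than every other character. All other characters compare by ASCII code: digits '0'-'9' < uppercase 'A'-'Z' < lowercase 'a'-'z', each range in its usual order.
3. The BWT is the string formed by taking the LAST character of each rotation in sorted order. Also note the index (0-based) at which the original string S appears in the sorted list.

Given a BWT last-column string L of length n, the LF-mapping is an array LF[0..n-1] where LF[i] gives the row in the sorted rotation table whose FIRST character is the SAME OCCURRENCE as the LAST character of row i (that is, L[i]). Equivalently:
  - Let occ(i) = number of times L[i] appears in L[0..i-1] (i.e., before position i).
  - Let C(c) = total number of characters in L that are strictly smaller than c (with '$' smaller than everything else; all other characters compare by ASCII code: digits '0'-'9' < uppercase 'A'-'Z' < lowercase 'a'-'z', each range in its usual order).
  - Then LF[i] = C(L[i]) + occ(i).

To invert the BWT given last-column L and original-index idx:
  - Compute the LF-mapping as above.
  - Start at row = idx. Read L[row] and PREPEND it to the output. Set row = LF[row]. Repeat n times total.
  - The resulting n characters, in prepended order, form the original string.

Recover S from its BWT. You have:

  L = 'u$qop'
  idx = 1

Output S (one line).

LF mapping: 4 0 3 1 2
Walk LF starting at row 1, prepending L[row]:
  step 1: row=1, L[1]='$', prepend. Next row=LF[1]=0
  step 2: row=0, L[0]='u', prepend. Next row=LF[0]=4
  step 3: row=4, L[4]='p', prepend. Next row=LF[4]=2
  step 4: row=2, L[2]='q', prepend. Next row=LF[2]=3
  step 5: row=3, L[3]='o', prepend. Next row=LF[3]=1
Reversed output: oqpu$

Answer: oqpu$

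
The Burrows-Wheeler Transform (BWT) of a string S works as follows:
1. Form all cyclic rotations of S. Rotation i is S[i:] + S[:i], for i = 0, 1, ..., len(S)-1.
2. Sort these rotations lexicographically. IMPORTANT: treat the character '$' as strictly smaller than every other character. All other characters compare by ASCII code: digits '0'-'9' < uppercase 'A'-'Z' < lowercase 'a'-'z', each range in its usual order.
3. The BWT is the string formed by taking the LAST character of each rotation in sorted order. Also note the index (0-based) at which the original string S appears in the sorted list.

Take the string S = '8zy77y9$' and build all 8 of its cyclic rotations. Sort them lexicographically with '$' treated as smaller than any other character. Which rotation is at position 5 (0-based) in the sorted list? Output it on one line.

Answer: y77y9$8z

Derivation:
All 8 rotations (rotation i = S[i:]+S[:i]):
  rot[0] = 8zy77y9$
  rot[1] = zy77y9$8
  rot[2] = y77y9$8z
  rot[3] = 77y9$8zy
  rot[4] = 7y9$8zy7
  rot[5] = y9$8zy77
  rot[6] = 9$8zy77y
  rot[7] = $8zy77y9
Sorted (with $ < everything):
  sorted[0] = $8zy77y9
  sorted[1] = 77y9$8zy
  sorted[2] = 7y9$8zy7
  sorted[3] = 8zy77y9$
  sorted[4] = 9$8zy77y
  sorted[5] = y77y9$8z
  sorted[6] = y9$8zy77
  sorted[7] = zy77y9$8
sorted[5] = y77y9$8z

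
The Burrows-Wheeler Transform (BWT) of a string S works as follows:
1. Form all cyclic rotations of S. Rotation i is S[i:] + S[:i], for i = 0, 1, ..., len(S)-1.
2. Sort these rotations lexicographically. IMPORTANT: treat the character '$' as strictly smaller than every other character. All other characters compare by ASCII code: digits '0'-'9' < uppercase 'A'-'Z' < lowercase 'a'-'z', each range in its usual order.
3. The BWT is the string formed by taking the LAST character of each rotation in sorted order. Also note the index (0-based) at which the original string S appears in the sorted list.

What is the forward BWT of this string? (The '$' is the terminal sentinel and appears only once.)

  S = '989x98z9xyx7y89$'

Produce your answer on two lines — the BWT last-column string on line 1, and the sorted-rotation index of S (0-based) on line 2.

All 16 rotations (rotation i = S[i:]+S[:i]):
  rot[0] = 989x98z9xyx7y89$
  rot[1] = 89x98z9xyx7y89$9
  rot[2] = 9x98z9xyx7y89$98
  rot[3] = x98z9xyx7y89$989
  rot[4] = 98z9xyx7y89$989x
  rot[5] = 8z9xyx7y89$989x9
  rot[6] = z9xyx7y89$989x98
  rot[7] = 9xyx7y89$989x98z
  rot[8] = xyx7y89$989x98z9
  rot[9] = yx7y89$989x98z9x
  rot[10] = x7y89$989x98z9xy
  rot[11] = 7y89$989x98z9xyx
  rot[12] = y89$989x98z9xyx7
  rot[13] = 89$989x98z9xyx7y
  rot[14] = 9$989x98z9xyx7y8
  rot[15] = $989x98z9xyx7y89
Sorted (with $ < everything):
  sorted[0] = $989x98z9xyx7y89  (last char: '9')
  sorted[1] = 7y89$989x98z9xyx  (last char: 'x')
  sorted[2] = 89$989x98z9xyx7y  (last char: 'y')
  sorted[3] = 89x98z9xyx7y89$9  (last char: '9')
  sorted[4] = 8z9xyx7y89$989x9  (last char: '9')
  sorted[5] = 9$989x98z9xyx7y8  (last char: '8')
  sorted[6] = 989x98z9xyx7y89$  (last char: '$')
  sorted[7] = 98z9xyx7y89$989x  (last char: 'x')
  sorted[8] = 9x98z9xyx7y89$98  (last char: '8')
  sorted[9] = 9xyx7y89$989x98z  (last char: 'z')
  sorted[10] = x7y89$989x98z9xy  (last char: 'y')
  sorted[11] = x98z9xyx7y89$989  (last char: '9')
  sorted[12] = xyx7y89$989x98z9  (last char: '9')
  sorted[13] = y89$989x98z9xyx7  (last char: '7')
  sorted[14] = yx7y89$989x98z9x  (last char: 'x')
  sorted[15] = z9xyx7y89$989x98  (last char: '8')
Last column: 9xy998$x8zy997x8
Original string S is at sorted index 6

Answer: 9xy998$x8zy997x8
6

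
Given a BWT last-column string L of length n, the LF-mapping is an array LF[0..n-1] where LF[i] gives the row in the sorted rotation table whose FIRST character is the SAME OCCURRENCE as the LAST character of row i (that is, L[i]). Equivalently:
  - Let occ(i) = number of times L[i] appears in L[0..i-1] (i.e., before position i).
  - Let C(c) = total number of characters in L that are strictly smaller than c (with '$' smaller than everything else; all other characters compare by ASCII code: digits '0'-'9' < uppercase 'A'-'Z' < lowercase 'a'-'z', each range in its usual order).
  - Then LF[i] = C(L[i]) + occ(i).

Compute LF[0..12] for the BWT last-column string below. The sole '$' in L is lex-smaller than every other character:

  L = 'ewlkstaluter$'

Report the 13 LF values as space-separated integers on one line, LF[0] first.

Char counts: '$':1, 'a':1, 'e':2, 'k':1, 'l':2, 'r':1, 's':1, 't':2, 'u':1, 'w':1
C (first-col start): C('$')=0, C('a')=1, C('e')=2, C('k')=4, C('l')=5, C('r')=7, C('s')=8, C('t')=9, C('u')=11, C('w')=12
L[0]='e': occ=0, LF[0]=C('e')+0=2+0=2
L[1]='w': occ=0, LF[1]=C('w')+0=12+0=12
L[2]='l': occ=0, LF[2]=C('l')+0=5+0=5
L[3]='k': occ=0, LF[3]=C('k')+0=4+0=4
L[4]='s': occ=0, LF[4]=C('s')+0=8+0=8
L[5]='t': occ=0, LF[5]=C('t')+0=9+0=9
L[6]='a': occ=0, LF[6]=C('a')+0=1+0=1
L[7]='l': occ=1, LF[7]=C('l')+1=5+1=6
L[8]='u': occ=0, LF[8]=C('u')+0=11+0=11
L[9]='t': occ=1, LF[9]=C('t')+1=9+1=10
L[10]='e': occ=1, LF[10]=C('e')+1=2+1=3
L[11]='r': occ=0, LF[11]=C('r')+0=7+0=7
L[12]='$': occ=0, LF[12]=C('$')+0=0+0=0

Answer: 2 12 5 4 8 9 1 6 11 10 3 7 0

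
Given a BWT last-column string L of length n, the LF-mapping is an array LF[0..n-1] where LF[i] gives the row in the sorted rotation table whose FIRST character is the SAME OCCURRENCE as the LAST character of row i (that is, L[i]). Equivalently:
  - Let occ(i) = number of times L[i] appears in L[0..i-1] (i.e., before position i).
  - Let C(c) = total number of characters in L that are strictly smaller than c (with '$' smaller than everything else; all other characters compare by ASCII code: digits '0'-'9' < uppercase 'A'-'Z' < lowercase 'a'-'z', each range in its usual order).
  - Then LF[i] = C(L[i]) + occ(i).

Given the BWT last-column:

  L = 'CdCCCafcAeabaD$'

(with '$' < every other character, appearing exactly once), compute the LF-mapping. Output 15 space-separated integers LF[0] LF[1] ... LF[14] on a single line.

Char counts: '$':1, 'A':1, 'C':4, 'D':1, 'a':3, 'b':1, 'c':1, 'd':1, 'e':1, 'f':1
C (first-col start): C('$')=0, C('A')=1, C('C')=2, C('D')=6, C('a')=7, C('b')=10, C('c')=11, C('d')=12, C('e')=13, C('f')=14
L[0]='C': occ=0, LF[0]=C('C')+0=2+0=2
L[1]='d': occ=0, LF[1]=C('d')+0=12+0=12
L[2]='C': occ=1, LF[2]=C('C')+1=2+1=3
L[3]='C': occ=2, LF[3]=C('C')+2=2+2=4
L[4]='C': occ=3, LF[4]=C('C')+3=2+3=5
L[5]='a': occ=0, LF[5]=C('a')+0=7+0=7
L[6]='f': occ=0, LF[6]=C('f')+0=14+0=14
L[7]='c': occ=0, LF[7]=C('c')+0=11+0=11
L[8]='A': occ=0, LF[8]=C('A')+0=1+0=1
L[9]='e': occ=0, LF[9]=C('e')+0=13+0=13
L[10]='a': occ=1, LF[10]=C('a')+1=7+1=8
L[11]='b': occ=0, LF[11]=C('b')+0=10+0=10
L[12]='a': occ=2, LF[12]=C('a')+2=7+2=9
L[13]='D': occ=0, LF[13]=C('D')+0=6+0=6
L[14]='$': occ=0, LF[14]=C('$')+0=0+0=0

Answer: 2 12 3 4 5 7 14 11 1 13 8 10 9 6 0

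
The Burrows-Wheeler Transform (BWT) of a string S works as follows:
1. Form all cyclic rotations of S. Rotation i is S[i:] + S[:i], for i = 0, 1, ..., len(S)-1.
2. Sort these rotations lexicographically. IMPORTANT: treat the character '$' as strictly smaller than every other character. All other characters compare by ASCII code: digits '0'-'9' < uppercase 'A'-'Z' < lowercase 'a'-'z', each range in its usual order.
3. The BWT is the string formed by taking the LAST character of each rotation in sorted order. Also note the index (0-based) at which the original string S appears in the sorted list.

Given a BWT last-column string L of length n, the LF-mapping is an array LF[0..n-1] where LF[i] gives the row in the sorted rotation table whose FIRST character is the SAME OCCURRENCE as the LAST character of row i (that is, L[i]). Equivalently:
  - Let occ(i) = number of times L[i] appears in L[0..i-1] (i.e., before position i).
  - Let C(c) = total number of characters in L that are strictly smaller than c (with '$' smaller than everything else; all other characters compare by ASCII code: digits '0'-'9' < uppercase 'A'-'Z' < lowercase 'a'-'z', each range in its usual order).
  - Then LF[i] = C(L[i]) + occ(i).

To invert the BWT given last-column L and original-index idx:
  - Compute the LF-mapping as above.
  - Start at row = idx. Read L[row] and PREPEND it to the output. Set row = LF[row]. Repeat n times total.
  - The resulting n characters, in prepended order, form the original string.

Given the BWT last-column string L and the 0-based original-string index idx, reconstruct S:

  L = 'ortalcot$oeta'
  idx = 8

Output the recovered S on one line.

Answer: oracletattoo$

Derivation:
LF mapping: 6 9 10 1 5 3 7 11 0 8 4 12 2
Walk LF starting at row 8, prepending L[row]:
  step 1: row=8, L[8]='$', prepend. Next row=LF[8]=0
  step 2: row=0, L[0]='o', prepend. Next row=LF[0]=6
  step 3: row=6, L[6]='o', prepend. Next row=LF[6]=7
  step 4: row=7, L[7]='t', prepend. Next row=LF[7]=11
  step 5: row=11, L[11]='t', prepend. Next row=LF[11]=12
  step 6: row=12, L[12]='a', prepend. Next row=LF[12]=2
  step 7: row=2, L[2]='t', prepend. Next row=LF[2]=10
  step 8: row=10, L[10]='e', prepend. Next row=LF[10]=4
  step 9: row=4, L[4]='l', prepend. Next row=LF[4]=5
  step 10: row=5, L[5]='c', prepend. Next row=LF[5]=3
  step 11: row=3, L[3]='a', prepend. Next row=LF[3]=1
  step 12: row=1, L[1]='r', prepend. Next row=LF[1]=9
  step 13: row=9, L[9]='o', prepend. Next row=LF[9]=8
Reversed output: oracletattoo$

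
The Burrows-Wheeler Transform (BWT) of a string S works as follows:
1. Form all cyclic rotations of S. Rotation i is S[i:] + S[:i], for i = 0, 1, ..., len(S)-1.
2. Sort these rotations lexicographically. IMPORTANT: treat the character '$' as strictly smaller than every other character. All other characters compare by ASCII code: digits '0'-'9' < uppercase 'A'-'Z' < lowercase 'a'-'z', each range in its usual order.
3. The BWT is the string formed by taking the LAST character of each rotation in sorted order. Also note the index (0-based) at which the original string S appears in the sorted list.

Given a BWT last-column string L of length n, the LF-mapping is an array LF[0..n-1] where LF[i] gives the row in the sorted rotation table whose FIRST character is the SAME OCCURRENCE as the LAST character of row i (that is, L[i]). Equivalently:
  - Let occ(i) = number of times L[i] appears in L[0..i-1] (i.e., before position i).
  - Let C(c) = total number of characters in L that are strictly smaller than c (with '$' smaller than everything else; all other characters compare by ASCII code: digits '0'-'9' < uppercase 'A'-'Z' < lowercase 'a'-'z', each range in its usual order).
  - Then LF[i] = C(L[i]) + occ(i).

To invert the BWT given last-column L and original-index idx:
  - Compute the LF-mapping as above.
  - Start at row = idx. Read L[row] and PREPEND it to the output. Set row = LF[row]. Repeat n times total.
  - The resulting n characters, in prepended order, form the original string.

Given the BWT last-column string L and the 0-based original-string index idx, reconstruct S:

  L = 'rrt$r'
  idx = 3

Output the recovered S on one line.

Answer: rtrr$

Derivation:
LF mapping: 1 2 4 0 3
Walk LF starting at row 3, prepending L[row]:
  step 1: row=3, L[3]='$', prepend. Next row=LF[3]=0
  step 2: row=0, L[0]='r', prepend. Next row=LF[0]=1
  step 3: row=1, L[1]='r', prepend. Next row=LF[1]=2
  step 4: row=2, L[2]='t', prepend. Next row=LF[2]=4
  step 5: row=4, L[4]='r', prepend. Next row=LF[4]=3
Reversed output: rtrr$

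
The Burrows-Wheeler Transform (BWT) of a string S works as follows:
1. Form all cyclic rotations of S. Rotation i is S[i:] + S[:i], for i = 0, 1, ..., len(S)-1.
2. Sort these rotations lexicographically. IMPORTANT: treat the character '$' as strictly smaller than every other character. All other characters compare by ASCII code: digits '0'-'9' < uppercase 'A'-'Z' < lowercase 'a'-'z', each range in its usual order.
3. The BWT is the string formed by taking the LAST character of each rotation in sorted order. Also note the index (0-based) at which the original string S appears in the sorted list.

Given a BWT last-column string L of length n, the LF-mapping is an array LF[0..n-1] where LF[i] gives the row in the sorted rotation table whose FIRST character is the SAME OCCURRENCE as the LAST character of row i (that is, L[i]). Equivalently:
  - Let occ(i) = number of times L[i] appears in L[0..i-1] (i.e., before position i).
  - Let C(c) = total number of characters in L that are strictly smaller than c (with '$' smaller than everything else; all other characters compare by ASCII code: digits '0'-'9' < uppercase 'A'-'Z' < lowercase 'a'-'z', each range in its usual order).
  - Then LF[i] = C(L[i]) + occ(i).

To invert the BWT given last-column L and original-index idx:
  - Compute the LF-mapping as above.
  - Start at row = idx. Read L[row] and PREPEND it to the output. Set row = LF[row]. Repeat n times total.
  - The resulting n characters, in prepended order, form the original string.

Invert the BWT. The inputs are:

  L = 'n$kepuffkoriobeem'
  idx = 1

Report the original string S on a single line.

LF mapping: 11 0 8 2 14 16 5 6 9 12 15 7 13 1 3 4 10
Walk LF starting at row 1, prepending L[row]:
  step 1: row=1, L[1]='$', prepend. Next row=LF[1]=0
  step 2: row=0, L[0]='n', prepend. Next row=LF[0]=11
  step 3: row=11, L[11]='i', prepend. Next row=LF[11]=7
  step 4: row=7, L[7]='f', prepend. Next row=LF[7]=6
  step 5: row=6, L[6]='f', prepend. Next row=LF[6]=5
  step 6: row=5, L[5]='u', prepend. Next row=LF[5]=16
  step 7: row=16, L[16]='m', prepend. Next row=LF[16]=10
  step 8: row=10, L[10]='r', prepend. Next row=LF[10]=15
  step 9: row=15, L[15]='e', prepend. Next row=LF[15]=4
  step 10: row=4, L[4]='p', prepend. Next row=LF[4]=14
  step 11: row=14, L[14]='e', prepend. Next row=LF[14]=3
  step 12: row=3, L[3]='e', prepend. Next row=LF[3]=2
  step 13: row=2, L[2]='k', prepend. Next row=LF[2]=8
  step 14: row=8, L[8]='k', prepend. Next row=LF[8]=9
  step 15: row=9, L[9]='o', prepend. Next row=LF[9]=12
  step 16: row=12, L[12]='o', prepend. Next row=LF[12]=13
  step 17: row=13, L[13]='b', prepend. Next row=LF[13]=1
Reversed output: bookkeepermuffin$

Answer: bookkeepermuffin$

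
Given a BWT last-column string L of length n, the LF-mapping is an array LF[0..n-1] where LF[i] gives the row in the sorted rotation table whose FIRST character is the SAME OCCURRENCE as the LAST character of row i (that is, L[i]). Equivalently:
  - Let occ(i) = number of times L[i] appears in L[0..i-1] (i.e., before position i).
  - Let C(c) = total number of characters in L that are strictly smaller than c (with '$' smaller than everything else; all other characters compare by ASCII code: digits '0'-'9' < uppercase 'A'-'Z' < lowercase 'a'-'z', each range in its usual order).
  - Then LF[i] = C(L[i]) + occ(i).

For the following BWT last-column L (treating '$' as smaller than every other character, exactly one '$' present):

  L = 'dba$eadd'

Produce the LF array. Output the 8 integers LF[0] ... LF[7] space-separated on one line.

Answer: 4 3 1 0 7 2 5 6

Derivation:
Char counts: '$':1, 'a':2, 'b':1, 'd':3, 'e':1
C (first-col start): C('$')=0, C('a')=1, C('b')=3, C('d')=4, C('e')=7
L[0]='d': occ=0, LF[0]=C('d')+0=4+0=4
L[1]='b': occ=0, LF[1]=C('b')+0=3+0=3
L[2]='a': occ=0, LF[2]=C('a')+0=1+0=1
L[3]='$': occ=0, LF[3]=C('$')+0=0+0=0
L[4]='e': occ=0, LF[4]=C('e')+0=7+0=7
L[5]='a': occ=1, LF[5]=C('a')+1=1+1=2
L[6]='d': occ=1, LF[6]=C('d')+1=4+1=5
L[7]='d': occ=2, LF[7]=C('d')+2=4+2=6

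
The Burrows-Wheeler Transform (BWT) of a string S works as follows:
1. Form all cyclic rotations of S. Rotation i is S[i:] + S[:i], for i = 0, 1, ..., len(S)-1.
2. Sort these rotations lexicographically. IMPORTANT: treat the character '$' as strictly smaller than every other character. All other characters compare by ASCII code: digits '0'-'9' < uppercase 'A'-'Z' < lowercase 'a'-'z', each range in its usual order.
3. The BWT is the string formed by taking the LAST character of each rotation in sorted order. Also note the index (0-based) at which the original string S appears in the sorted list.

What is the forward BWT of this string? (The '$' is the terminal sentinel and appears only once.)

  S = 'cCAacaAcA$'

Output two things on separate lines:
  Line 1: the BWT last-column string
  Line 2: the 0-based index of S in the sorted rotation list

Answer: AcCaccAA$a
8

Derivation:
All 10 rotations (rotation i = S[i:]+S[:i]):
  rot[0] = cCAacaAcA$
  rot[1] = CAacaAcA$c
  rot[2] = AacaAcA$cC
  rot[3] = acaAcA$cCA
  rot[4] = caAcA$cCAa
  rot[5] = aAcA$cCAac
  rot[6] = AcA$cCAaca
  rot[7] = cA$cCAacaA
  rot[8] = A$cCAacaAc
  rot[9] = $cCAacaAcA
Sorted (with $ < everything):
  sorted[0] = $cCAacaAcA  (last char: 'A')
  sorted[1] = A$cCAacaAc  (last char: 'c')
  sorted[2] = AacaAcA$cC  (last char: 'C')
  sorted[3] = AcA$cCAaca  (last char: 'a')
  sorted[4] = CAacaAcA$c  (last char: 'c')
  sorted[5] = aAcA$cCAac  (last char: 'c')
  sorted[6] = acaAcA$cCA  (last char: 'A')
  sorted[7] = cA$cCAacaA  (last char: 'A')
  sorted[8] = cCAacaAcA$  (last char: '$')
  sorted[9] = caAcA$cCAa  (last char: 'a')
Last column: AcCaccAA$a
Original string S is at sorted index 8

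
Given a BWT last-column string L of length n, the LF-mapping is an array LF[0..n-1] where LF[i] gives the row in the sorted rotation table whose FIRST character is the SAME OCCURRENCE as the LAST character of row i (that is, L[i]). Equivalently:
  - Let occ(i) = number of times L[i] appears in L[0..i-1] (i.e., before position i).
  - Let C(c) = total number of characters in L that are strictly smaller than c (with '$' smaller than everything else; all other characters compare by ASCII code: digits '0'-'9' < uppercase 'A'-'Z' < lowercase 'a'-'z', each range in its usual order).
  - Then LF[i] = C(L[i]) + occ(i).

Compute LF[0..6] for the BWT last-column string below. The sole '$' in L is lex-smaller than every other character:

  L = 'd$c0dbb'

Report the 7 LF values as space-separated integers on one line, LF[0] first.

Char counts: '$':1, '0':1, 'b':2, 'c':1, 'd':2
C (first-col start): C('$')=0, C('0')=1, C('b')=2, C('c')=4, C('d')=5
L[0]='d': occ=0, LF[0]=C('d')+0=5+0=5
L[1]='$': occ=0, LF[1]=C('$')+0=0+0=0
L[2]='c': occ=0, LF[2]=C('c')+0=4+0=4
L[3]='0': occ=0, LF[3]=C('0')+0=1+0=1
L[4]='d': occ=1, LF[4]=C('d')+1=5+1=6
L[5]='b': occ=0, LF[5]=C('b')+0=2+0=2
L[6]='b': occ=1, LF[6]=C('b')+1=2+1=3

Answer: 5 0 4 1 6 2 3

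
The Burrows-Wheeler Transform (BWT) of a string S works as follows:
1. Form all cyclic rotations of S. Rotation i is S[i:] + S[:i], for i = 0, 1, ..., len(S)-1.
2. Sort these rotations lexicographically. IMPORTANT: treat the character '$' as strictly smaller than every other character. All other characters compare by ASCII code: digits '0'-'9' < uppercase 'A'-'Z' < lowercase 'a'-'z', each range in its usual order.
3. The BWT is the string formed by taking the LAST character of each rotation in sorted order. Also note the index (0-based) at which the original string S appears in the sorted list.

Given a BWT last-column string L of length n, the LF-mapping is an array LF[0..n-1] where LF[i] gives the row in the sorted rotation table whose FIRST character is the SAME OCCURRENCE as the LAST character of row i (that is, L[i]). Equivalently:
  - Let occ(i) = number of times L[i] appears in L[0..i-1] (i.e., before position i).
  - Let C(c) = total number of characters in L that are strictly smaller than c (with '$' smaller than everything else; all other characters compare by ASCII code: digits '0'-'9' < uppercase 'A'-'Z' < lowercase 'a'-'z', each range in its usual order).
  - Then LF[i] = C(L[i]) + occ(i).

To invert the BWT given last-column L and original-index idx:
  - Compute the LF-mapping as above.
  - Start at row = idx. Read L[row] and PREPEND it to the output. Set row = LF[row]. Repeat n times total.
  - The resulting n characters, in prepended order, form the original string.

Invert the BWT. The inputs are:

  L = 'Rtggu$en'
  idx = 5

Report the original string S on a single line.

Answer: nuggetR$

Derivation:
LF mapping: 1 6 3 4 7 0 2 5
Walk LF starting at row 5, prepending L[row]:
  step 1: row=5, L[5]='$', prepend. Next row=LF[5]=0
  step 2: row=0, L[0]='R', prepend. Next row=LF[0]=1
  step 3: row=1, L[1]='t', prepend. Next row=LF[1]=6
  step 4: row=6, L[6]='e', prepend. Next row=LF[6]=2
  step 5: row=2, L[2]='g', prepend. Next row=LF[2]=3
  step 6: row=3, L[3]='g', prepend. Next row=LF[3]=4
  step 7: row=4, L[4]='u', prepend. Next row=LF[4]=7
  step 8: row=7, L[7]='n', prepend. Next row=LF[7]=5
Reversed output: nuggetR$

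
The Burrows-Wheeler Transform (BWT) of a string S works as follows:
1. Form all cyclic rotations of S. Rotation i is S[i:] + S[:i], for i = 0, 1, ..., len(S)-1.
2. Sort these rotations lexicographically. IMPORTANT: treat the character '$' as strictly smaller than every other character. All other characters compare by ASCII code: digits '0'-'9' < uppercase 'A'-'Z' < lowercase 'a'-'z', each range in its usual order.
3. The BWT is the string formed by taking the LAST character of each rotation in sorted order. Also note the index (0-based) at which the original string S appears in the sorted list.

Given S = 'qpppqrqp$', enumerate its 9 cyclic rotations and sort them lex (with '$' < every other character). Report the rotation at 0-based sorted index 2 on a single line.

Answer: pppqrqp$q

Derivation:
All 9 rotations (rotation i = S[i:]+S[:i]):
  rot[0] = qpppqrqp$
  rot[1] = pppqrqp$q
  rot[2] = ppqrqp$qp
  rot[3] = pqrqp$qpp
  rot[4] = qrqp$qppp
  rot[5] = rqp$qpppq
  rot[6] = qp$qpppqr
  rot[7] = p$qpppqrq
  rot[8] = $qpppqrqp
Sorted (with $ < everything):
  sorted[0] = $qpppqrqp
  sorted[1] = p$qpppqrq
  sorted[2] = pppqrqp$q
  sorted[3] = ppqrqp$qp
  sorted[4] = pqrqp$qpp
  sorted[5] = qp$qpppqr
  sorted[6] = qpppqrqp$
  sorted[7] = qrqp$qppp
  sorted[8] = rqp$qpppq
sorted[2] = pppqrqp$q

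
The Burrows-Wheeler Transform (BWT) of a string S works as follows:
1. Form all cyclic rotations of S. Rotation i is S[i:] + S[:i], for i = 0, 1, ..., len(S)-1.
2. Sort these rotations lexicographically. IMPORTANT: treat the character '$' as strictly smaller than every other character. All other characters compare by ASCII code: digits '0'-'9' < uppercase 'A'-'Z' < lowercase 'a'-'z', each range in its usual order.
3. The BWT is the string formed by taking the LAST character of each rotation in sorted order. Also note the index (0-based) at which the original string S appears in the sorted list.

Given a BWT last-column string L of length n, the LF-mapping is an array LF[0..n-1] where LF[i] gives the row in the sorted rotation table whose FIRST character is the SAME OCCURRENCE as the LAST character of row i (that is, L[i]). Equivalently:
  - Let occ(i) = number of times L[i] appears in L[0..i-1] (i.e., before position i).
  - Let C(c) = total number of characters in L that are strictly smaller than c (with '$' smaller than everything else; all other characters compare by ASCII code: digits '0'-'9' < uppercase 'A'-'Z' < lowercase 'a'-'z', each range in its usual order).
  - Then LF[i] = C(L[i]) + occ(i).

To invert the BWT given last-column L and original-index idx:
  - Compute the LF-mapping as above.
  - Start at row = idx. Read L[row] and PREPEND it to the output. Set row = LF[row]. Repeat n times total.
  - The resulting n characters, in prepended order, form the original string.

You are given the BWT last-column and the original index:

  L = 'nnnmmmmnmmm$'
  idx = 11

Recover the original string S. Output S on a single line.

Answer: nmnmmmnmmmn$

Derivation:
LF mapping: 8 9 10 1 2 3 4 11 5 6 7 0
Walk LF starting at row 11, prepending L[row]:
  step 1: row=11, L[11]='$', prepend. Next row=LF[11]=0
  step 2: row=0, L[0]='n', prepend. Next row=LF[0]=8
  step 3: row=8, L[8]='m', prepend. Next row=LF[8]=5
  step 4: row=5, L[5]='m', prepend. Next row=LF[5]=3
  step 5: row=3, L[3]='m', prepend. Next row=LF[3]=1
  step 6: row=1, L[1]='n', prepend. Next row=LF[1]=9
  step 7: row=9, L[9]='m', prepend. Next row=LF[9]=6
  step 8: row=6, L[6]='m', prepend. Next row=LF[6]=4
  step 9: row=4, L[4]='m', prepend. Next row=LF[4]=2
  step 10: row=2, L[2]='n', prepend. Next row=LF[2]=10
  step 11: row=10, L[10]='m', prepend. Next row=LF[10]=7
  step 12: row=7, L[7]='n', prepend. Next row=LF[7]=11
Reversed output: nmnmmmnmmmn$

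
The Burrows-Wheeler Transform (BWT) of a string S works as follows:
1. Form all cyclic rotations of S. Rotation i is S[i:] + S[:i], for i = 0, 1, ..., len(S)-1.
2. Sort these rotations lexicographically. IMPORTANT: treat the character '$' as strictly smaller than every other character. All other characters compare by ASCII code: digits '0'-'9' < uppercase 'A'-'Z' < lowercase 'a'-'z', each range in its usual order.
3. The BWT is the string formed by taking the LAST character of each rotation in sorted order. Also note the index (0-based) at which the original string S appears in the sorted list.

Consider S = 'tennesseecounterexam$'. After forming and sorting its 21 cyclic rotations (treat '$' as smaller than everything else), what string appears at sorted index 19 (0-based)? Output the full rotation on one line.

Answer: unterexam$tennesseeco

Derivation:
All 21 rotations (rotation i = S[i:]+S[:i]):
  rot[0] = tennesseecounterexam$
  rot[1] = ennesseecounterexam$t
  rot[2] = nnesseecounterexam$te
  rot[3] = nesseecounterexam$ten
  rot[4] = esseecounterexam$tenn
  rot[5] = sseecounterexam$tenne
  rot[6] = seecounterexam$tennes
  rot[7] = eecounterexam$tenness
  rot[8] = ecounterexam$tennesse
  rot[9] = counterexam$tennessee
  rot[10] = ounterexam$tennesseec
  rot[11] = unterexam$tennesseeco
  rot[12] = nterexam$tennesseecou
  rot[13] = terexam$tennesseecoun
  rot[14] = erexam$tennesseecount
  rot[15] = rexam$tennesseecounte
  rot[16] = exam$tennesseecounter
  rot[17] = xam$tennesseecountere
  rot[18] = am$tennesseecounterex
  rot[19] = m$tennesseecounterexa
  rot[20] = $tennesseecounterexam
Sorted (with $ < everything):
  sorted[0] = $tennesseecounterexam
  sorted[1] = am$tennesseecounterex
  sorted[2] = counterexam$tennessee
  sorted[3] = ecounterexam$tennesse
  sorted[4] = eecounterexam$tenness
  sorted[5] = ennesseecounterexam$t
  sorted[6] = erexam$tennesseecount
  sorted[7] = esseecounterexam$tenn
  sorted[8] = exam$tennesseecounter
  sorted[9] = m$tennesseecounterexa
  sorted[10] = nesseecounterexam$ten
  sorted[11] = nnesseecounterexam$te
  sorted[12] = nterexam$tennesseecou
  sorted[13] = ounterexam$tennesseec
  sorted[14] = rexam$tennesseecounte
  sorted[15] = seecounterexam$tennes
  sorted[16] = sseecounterexam$tenne
  sorted[17] = tennesseecounterexam$
  sorted[18] = terexam$tennesseecoun
  sorted[19] = unterexam$tennesseeco
  sorted[20] = xam$tennesseecountere
sorted[19] = unterexam$tennesseeco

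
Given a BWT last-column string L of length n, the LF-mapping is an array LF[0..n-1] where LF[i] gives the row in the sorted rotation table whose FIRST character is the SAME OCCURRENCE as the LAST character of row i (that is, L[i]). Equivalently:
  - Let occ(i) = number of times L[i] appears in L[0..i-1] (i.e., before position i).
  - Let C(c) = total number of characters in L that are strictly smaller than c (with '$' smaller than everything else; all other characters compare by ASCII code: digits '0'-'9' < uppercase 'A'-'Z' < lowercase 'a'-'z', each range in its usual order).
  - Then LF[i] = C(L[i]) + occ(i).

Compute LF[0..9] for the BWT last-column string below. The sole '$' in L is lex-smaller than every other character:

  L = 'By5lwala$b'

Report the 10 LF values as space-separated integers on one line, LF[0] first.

Answer: 2 9 1 6 8 3 7 4 0 5

Derivation:
Char counts: '$':1, '5':1, 'B':1, 'a':2, 'b':1, 'l':2, 'w':1, 'y':1
C (first-col start): C('$')=0, C('5')=1, C('B')=2, C('a')=3, C('b')=5, C('l')=6, C('w')=8, C('y')=9
L[0]='B': occ=0, LF[0]=C('B')+0=2+0=2
L[1]='y': occ=0, LF[1]=C('y')+0=9+0=9
L[2]='5': occ=0, LF[2]=C('5')+0=1+0=1
L[3]='l': occ=0, LF[3]=C('l')+0=6+0=6
L[4]='w': occ=0, LF[4]=C('w')+0=8+0=8
L[5]='a': occ=0, LF[5]=C('a')+0=3+0=3
L[6]='l': occ=1, LF[6]=C('l')+1=6+1=7
L[7]='a': occ=1, LF[7]=C('a')+1=3+1=4
L[8]='$': occ=0, LF[8]=C('$')+0=0+0=0
L[9]='b': occ=0, LF[9]=C('b')+0=5+0=5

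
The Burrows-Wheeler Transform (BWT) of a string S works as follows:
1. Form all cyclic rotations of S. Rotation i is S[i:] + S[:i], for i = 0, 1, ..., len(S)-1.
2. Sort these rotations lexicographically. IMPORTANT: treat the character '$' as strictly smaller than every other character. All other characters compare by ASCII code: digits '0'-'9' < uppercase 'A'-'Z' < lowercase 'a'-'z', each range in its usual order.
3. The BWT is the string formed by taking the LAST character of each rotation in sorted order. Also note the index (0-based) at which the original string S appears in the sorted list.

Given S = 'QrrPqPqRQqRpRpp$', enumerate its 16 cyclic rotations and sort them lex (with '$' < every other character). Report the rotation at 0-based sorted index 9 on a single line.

Answer: pRpp$QrrPqPqRQqR

Derivation:
All 16 rotations (rotation i = S[i:]+S[:i]):
  rot[0] = QrrPqPqRQqRpRpp$
  rot[1] = rrPqPqRQqRpRpp$Q
  rot[2] = rPqPqRQqRpRpp$Qr
  rot[3] = PqPqRQqRpRpp$Qrr
  rot[4] = qPqRQqRpRpp$QrrP
  rot[5] = PqRQqRpRpp$QrrPq
  rot[6] = qRQqRpRpp$QrrPqP
  rot[7] = RQqRpRpp$QrrPqPq
  rot[8] = QqRpRpp$QrrPqPqR
  rot[9] = qRpRpp$QrrPqPqRQ
  rot[10] = RpRpp$QrrPqPqRQq
  rot[11] = pRpp$QrrPqPqRQqR
  rot[12] = Rpp$QrrPqPqRQqRp
  rot[13] = pp$QrrPqPqRQqRpR
  rot[14] = p$QrrPqPqRQqRpRp
  rot[15] = $QrrPqPqRQqRpRpp
Sorted (with $ < everything):
  sorted[0] = $QrrPqPqRQqRpRpp
  sorted[1] = PqPqRQqRpRpp$Qrr
  sorted[2] = PqRQqRpRpp$QrrPq
  sorted[3] = QqRpRpp$QrrPqPqR
  sorted[4] = QrrPqPqRQqRpRpp$
  sorted[5] = RQqRpRpp$QrrPqPq
  sorted[6] = RpRpp$QrrPqPqRQq
  sorted[7] = Rpp$QrrPqPqRQqRp
  sorted[8] = p$QrrPqPqRQqRpRp
  sorted[9] = pRpp$QrrPqPqRQqR
  sorted[10] = pp$QrrPqPqRQqRpR
  sorted[11] = qPqRQqRpRpp$QrrP
  sorted[12] = qRQqRpRpp$QrrPqP
  sorted[13] = qRpRpp$QrrPqPqRQ
  sorted[14] = rPqPqRQqRpRpp$Qr
  sorted[15] = rrPqPqRQqRpRpp$Q
sorted[9] = pRpp$QrrPqPqRQqR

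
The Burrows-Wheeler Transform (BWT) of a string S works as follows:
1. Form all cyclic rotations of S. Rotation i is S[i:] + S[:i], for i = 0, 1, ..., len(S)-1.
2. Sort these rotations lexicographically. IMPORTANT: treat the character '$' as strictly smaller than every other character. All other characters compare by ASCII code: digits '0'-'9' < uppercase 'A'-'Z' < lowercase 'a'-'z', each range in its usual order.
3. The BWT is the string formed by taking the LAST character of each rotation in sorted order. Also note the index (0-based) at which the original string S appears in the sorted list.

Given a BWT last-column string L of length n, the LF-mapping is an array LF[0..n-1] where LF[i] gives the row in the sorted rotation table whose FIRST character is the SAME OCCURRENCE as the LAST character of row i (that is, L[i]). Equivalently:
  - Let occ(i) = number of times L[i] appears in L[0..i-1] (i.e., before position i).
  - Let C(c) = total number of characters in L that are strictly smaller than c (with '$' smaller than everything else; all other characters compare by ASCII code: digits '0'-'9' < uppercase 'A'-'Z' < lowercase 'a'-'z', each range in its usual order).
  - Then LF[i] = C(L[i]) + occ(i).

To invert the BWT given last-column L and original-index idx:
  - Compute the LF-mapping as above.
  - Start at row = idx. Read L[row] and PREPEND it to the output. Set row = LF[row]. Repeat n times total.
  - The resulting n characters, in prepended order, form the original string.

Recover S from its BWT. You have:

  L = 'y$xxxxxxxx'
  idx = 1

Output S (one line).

LF mapping: 9 0 1 2 3 4 5 6 7 8
Walk LF starting at row 1, prepending L[row]:
  step 1: row=1, L[1]='$', prepend. Next row=LF[1]=0
  step 2: row=0, L[0]='y', prepend. Next row=LF[0]=9
  step 3: row=9, L[9]='x', prepend. Next row=LF[9]=8
  step 4: row=8, L[8]='x', prepend. Next row=LF[8]=7
  step 5: row=7, L[7]='x', prepend. Next row=LF[7]=6
  step 6: row=6, L[6]='x', prepend. Next row=LF[6]=5
  step 7: row=5, L[5]='x', prepend. Next row=LF[5]=4
  step 8: row=4, L[4]='x', prepend. Next row=LF[4]=3
  step 9: row=3, L[3]='x', prepend. Next row=LF[3]=2
  step 10: row=2, L[2]='x', prepend. Next row=LF[2]=1
Reversed output: xxxxxxxxy$

Answer: xxxxxxxxy$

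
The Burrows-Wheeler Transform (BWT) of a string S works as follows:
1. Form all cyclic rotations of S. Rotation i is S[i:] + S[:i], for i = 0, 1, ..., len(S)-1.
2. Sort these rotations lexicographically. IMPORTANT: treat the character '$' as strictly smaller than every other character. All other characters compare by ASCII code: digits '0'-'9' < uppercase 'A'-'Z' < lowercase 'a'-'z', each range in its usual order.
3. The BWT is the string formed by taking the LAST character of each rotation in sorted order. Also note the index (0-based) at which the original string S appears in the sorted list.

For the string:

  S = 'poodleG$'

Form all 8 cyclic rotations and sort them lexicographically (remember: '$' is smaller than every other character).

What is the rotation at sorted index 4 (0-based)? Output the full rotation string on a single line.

All 8 rotations (rotation i = S[i:]+S[:i]):
  rot[0] = poodleG$
  rot[1] = oodleG$p
  rot[2] = odleG$po
  rot[3] = dleG$poo
  rot[4] = leG$pood
  rot[5] = eG$poodl
  rot[6] = G$poodle
  rot[7] = $poodleG
Sorted (with $ < everything):
  sorted[0] = $poodleG
  sorted[1] = G$poodle
  sorted[2] = dleG$poo
  sorted[3] = eG$poodl
  sorted[4] = leG$pood
  sorted[5] = odleG$po
  sorted[6] = oodleG$p
  sorted[7] = poodleG$
sorted[4] = leG$pood

Answer: leG$pood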